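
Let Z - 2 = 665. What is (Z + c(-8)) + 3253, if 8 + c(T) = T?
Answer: 3904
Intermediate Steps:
Z = 667 (Z = 2 + 665 = 667)
c(T) = -8 + T
(Z + c(-8)) + 3253 = (667 + (-8 - 8)) + 3253 = (667 - 16) + 3253 = 651 + 3253 = 3904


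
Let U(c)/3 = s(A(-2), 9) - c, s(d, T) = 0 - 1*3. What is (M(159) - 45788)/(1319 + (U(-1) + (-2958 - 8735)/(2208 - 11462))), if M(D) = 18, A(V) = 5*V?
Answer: -84711116/2432439 ≈ -34.826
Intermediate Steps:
s(d, T) = -3 (s(d, T) = 0 - 3 = -3)
U(c) = -9 - 3*c (U(c) = 3*(-3 - c) = -9 - 3*c)
(M(159) - 45788)/(1319 + (U(-1) + (-2958 - 8735)/(2208 - 11462))) = (18 - 45788)/(1319 + ((-9 - 3*(-1)) + (-2958 - 8735)/(2208 - 11462))) = -45770/(1319 + ((-9 + 3) - 11693/(-9254))) = -45770/(1319 + (-6 - 11693*(-1/9254))) = -45770/(1319 + (-6 + 11693/9254)) = -45770/(1319 - 43831/9254) = -45770/12162195/9254 = -45770*9254/12162195 = -84711116/2432439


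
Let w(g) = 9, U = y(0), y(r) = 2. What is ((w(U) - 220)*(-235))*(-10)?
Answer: -495850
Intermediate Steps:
U = 2
((w(U) - 220)*(-235))*(-10) = ((9 - 220)*(-235))*(-10) = -211*(-235)*(-10) = 49585*(-10) = -495850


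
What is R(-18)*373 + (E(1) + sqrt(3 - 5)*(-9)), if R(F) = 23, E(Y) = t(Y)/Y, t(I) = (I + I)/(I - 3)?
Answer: 8578 - 9*I*sqrt(2) ≈ 8578.0 - 12.728*I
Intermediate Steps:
t(I) = 2*I/(-3 + I) (t(I) = (2*I)/(-3 + I) = 2*I/(-3 + I))
E(Y) = 2/(-3 + Y) (E(Y) = (2*Y/(-3 + Y))/Y = 2/(-3 + Y))
R(-18)*373 + (E(1) + sqrt(3 - 5)*(-9)) = 23*373 + (2/(-3 + 1) + sqrt(3 - 5)*(-9)) = 8579 + (2/(-2) + sqrt(-2)*(-9)) = 8579 + (2*(-1/2) + (I*sqrt(2))*(-9)) = 8579 + (-1 - 9*I*sqrt(2)) = 8578 - 9*I*sqrt(2)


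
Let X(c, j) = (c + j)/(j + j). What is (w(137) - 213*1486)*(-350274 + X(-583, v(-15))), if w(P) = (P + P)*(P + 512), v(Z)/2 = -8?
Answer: 388620843737/8 ≈ 4.8578e+10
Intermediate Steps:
v(Z) = -16 (v(Z) = 2*(-8) = -16)
X(c, j) = (c + j)/(2*j) (X(c, j) = (c + j)/((2*j)) = (c + j)*(1/(2*j)) = (c + j)/(2*j))
w(P) = 2*P*(512 + P) (w(P) = (2*P)*(512 + P) = 2*P*(512 + P))
(w(137) - 213*1486)*(-350274 + X(-583, v(-15))) = (2*137*(512 + 137) - 213*1486)*(-350274 + (1/2)*(-583 - 16)/(-16)) = (2*137*649 - 316518)*(-350274 + (1/2)*(-1/16)*(-599)) = (177826 - 316518)*(-350274 + 599/32) = -138692*(-11208169/32) = 388620843737/8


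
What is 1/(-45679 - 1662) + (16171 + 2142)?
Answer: 866955732/47341 ≈ 18313.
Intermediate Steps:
1/(-45679 - 1662) + (16171 + 2142) = 1/(-47341) + 18313 = -1/47341 + 18313 = 866955732/47341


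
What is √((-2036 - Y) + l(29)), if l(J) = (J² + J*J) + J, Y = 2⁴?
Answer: I*√341 ≈ 18.466*I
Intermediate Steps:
Y = 16
l(J) = J + 2*J² (l(J) = (J² + J²) + J = 2*J² + J = J + 2*J²)
√((-2036 - Y) + l(29)) = √((-2036 - 1*16) + 29*(1 + 2*29)) = √((-2036 - 16) + 29*(1 + 58)) = √(-2052 + 29*59) = √(-2052 + 1711) = √(-341) = I*√341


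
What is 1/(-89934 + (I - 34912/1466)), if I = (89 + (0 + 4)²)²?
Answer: -733/57857753 ≈ -1.2669e-5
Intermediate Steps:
I = 11025 (I = (89 + 4²)² = (89 + 16)² = 105² = 11025)
1/(-89934 + (I - 34912/1466)) = 1/(-89934 + (11025 - 34912/1466)) = 1/(-89934 + (11025 - 34912*1/1466)) = 1/(-89934 + (11025 - 17456/733)) = 1/(-89934 + 8063869/733) = 1/(-57857753/733) = -733/57857753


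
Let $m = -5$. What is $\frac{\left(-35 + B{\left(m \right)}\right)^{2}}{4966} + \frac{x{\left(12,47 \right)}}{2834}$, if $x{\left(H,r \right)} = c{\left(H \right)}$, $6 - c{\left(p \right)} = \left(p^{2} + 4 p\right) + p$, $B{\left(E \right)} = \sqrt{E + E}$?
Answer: $\frac{94617}{541294} - \frac{35 i \sqrt{10}}{2483} \approx 0.1748 - 0.044575 i$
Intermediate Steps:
$B{\left(E \right)} = \sqrt{2} \sqrt{E}$ ($B{\left(E \right)} = \sqrt{2 E} = \sqrt{2} \sqrt{E}$)
$c{\left(p \right)} = 6 - p^{2} - 5 p$ ($c{\left(p \right)} = 6 - \left(\left(p^{2} + 4 p\right) + p\right) = 6 - \left(p^{2} + 5 p\right) = 6 - p^{2} - 5 p$)
$x{\left(H,r \right)} = 6 - H^{2} - 5 H$
$\frac{\left(-35 + B{\left(m \right)}\right)^{2}}{4966} + \frac{x{\left(12,47 \right)}}{2834} = \frac{\left(-35 + \sqrt{2} \sqrt{-5}\right)^{2}}{4966} + \frac{6 - 12^{2} - 60}{2834} = \left(-35 + \sqrt{2} i \sqrt{5}\right)^{2} \cdot \frac{1}{4966} + \left(6 - 144 - 60\right) \frac{1}{2834} = \left(-35 + i \sqrt{10}\right)^{2} \cdot \frac{1}{4966} + \left(6 - 144 - 60\right) \frac{1}{2834} = \frac{\left(-35 + i \sqrt{10}\right)^{2}}{4966} - \frac{99}{1417} = - \frac{99}{1417} + \frac{\left(-35 + i \sqrt{10}\right)^{2}}{4966}$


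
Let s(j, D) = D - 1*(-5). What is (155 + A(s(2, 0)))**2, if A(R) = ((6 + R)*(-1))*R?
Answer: 10000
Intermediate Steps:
s(j, D) = 5 + D (s(j, D) = D + 5 = 5 + D)
A(R) = R*(-6 - R) (A(R) = (-6 - R)*R = R*(-6 - R))
(155 + A(s(2, 0)))**2 = (155 - (5 + 0)*(6 + (5 + 0)))**2 = (155 - 1*5*(6 + 5))**2 = (155 - 1*5*11)**2 = (155 - 55)**2 = 100**2 = 10000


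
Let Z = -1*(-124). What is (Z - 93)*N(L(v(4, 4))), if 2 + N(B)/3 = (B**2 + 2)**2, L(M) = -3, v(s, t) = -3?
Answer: 11067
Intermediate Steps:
Z = 124
N(B) = -6 + 3*(2 + B**2)**2 (N(B) = -6 + 3*(B**2 + 2)**2 = -6 + 3*(2 + B**2)**2)
(Z - 93)*N(L(v(4, 4))) = (124 - 93)*(-6 + 3*(2 + (-3)**2)**2) = 31*(-6 + 3*(2 + 9)**2) = 31*(-6 + 3*11**2) = 31*(-6 + 3*121) = 31*(-6 + 363) = 31*357 = 11067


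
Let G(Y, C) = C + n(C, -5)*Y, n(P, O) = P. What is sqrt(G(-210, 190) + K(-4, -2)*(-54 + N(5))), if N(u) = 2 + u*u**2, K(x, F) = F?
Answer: 4*I*sqrt(2491) ≈ 199.64*I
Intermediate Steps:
G(Y, C) = C + C*Y
N(u) = 2 + u**3
sqrt(G(-210, 190) + K(-4, -2)*(-54 + N(5))) = sqrt(190*(1 - 210) - 2*(-54 + (2 + 5**3))) = sqrt(190*(-209) - 2*(-54 + (2 + 125))) = sqrt(-39710 - 2*(-54 + 127)) = sqrt(-39710 - 2*73) = sqrt(-39710 - 146) = sqrt(-39856) = 4*I*sqrt(2491)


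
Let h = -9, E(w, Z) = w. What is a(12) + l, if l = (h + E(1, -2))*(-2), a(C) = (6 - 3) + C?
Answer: 31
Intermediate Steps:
a(C) = 3 + C
l = 16 (l = (-9 + 1)*(-2) = -8*(-2) = 16)
a(12) + l = (3 + 12) + 16 = 15 + 16 = 31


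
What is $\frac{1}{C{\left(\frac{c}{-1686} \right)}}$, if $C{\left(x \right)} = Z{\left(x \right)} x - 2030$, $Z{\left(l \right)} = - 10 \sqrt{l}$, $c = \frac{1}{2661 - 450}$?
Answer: $- \frac{5257811123186839529004}{10673356580069284243878125} - \frac{5591619 i \sqrt{414194}}{10673356580069284243878125} \approx -0.00049261 - 3.3716 \cdot 10^{-16} i$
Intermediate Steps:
$c = \frac{1}{2211} \approx 0.00045228$
$C{\left(x \right)} = -2030 - 10 x^{\frac{3}{2}}$ ($C{\left(x \right)} = - 10 \sqrt{x} x - 2030 = - 10 x^{\frac{3}{2}} - 2030 = -2030 - 10 x^{\frac{3}{2}}$)
$\frac{1}{C{\left(\frac{c}{-1686} \right)}} = \frac{1}{-2030 - 10 \left(\frac{1}{2211 \left(-1686\right)}\right)^{\frac{3}{2}}} = \frac{1}{-2030 - 10 \left(\frac{1}{2211} \left(- \frac{1}{1686}\right)\right)^{\frac{3}{2}}} = \frac{1}{-2030 - 10 \left(- \frac{1}{3727746}\right)^{\frac{3}{2}}} = \frac{1}{-2030 - 10 \left(- \frac{i \sqrt{414194}}{4632030080172}\right)} = \frac{1}{-2030 + \frac{5 i \sqrt{414194}}{2316015040086}}$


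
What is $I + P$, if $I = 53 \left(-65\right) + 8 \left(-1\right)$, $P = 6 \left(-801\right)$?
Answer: $-8259$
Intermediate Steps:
$P = -4806$
$I = -3453$ ($I = -3445 - 8 = -3453$)
$I + P = -3453 - 4806 = -8259$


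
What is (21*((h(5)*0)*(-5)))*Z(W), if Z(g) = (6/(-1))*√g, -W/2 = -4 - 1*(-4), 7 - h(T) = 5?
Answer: 0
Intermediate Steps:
h(T) = 2 (h(T) = 7 - 1*5 = 7 - 5 = 2)
W = 0 (W = -2*(-4 - 1*(-4)) = -2*(-4 + 4) = -2*0 = 0)
Z(g) = -6*√g (Z(g) = (6*(-1))*√g = -6*√g)
(21*((h(5)*0)*(-5)))*Z(W) = (21*((2*0)*(-5)))*(-6*√0) = (21*(0*(-5)))*(-6*0) = (21*0)*0 = 0*0 = 0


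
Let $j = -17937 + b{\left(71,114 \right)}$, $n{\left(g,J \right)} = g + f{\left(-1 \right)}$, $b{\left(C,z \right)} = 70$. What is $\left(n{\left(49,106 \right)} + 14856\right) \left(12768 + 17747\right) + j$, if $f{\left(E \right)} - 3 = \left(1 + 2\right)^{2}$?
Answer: $455174388$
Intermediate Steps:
$f{\left(E \right)} = 12$ ($f{\left(E \right)} = 3 + \left(1 + 2\right)^{2} = 3 + 3^{2} = 3 + 9 = 12$)
$n{\left(g,J \right)} = 12 + g$ ($n{\left(g,J \right)} = g + 12 = 12 + g$)
$j = -17867$ ($j = -17937 + 70 = -17867$)
$\left(n{\left(49,106 \right)} + 14856\right) \left(12768 + 17747\right) + j = \left(\left(12 + 49\right) + 14856\right) \left(12768 + 17747\right) - 17867 = \left(61 + 14856\right) 30515 - 17867 = 14917 \cdot 30515 - 17867 = 455192255 - 17867 = 455174388$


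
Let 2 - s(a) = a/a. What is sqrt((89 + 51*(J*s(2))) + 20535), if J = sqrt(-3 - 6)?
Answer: sqrt(20624 + 153*I) ≈ 143.61 + 0.5327*I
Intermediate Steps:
s(a) = 1 (s(a) = 2 - a/a = 2 - 1*1 = 2 - 1 = 1)
J = 3*I (J = sqrt(-9) = 3*I ≈ 3.0*I)
sqrt((89 + 51*(J*s(2))) + 20535) = sqrt((89 + 51*((3*I)*1)) + 20535) = sqrt((89 + 51*(3*I)) + 20535) = sqrt((89 + 153*I) + 20535) = sqrt(20624 + 153*I)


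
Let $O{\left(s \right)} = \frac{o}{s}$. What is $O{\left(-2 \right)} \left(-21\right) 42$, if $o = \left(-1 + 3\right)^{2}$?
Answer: $1764$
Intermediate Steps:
$o = 4$ ($o = 2^{2} = 4$)
$O{\left(s \right)} = \frac{4}{s}$
$O{\left(-2 \right)} \left(-21\right) 42 = \frac{4}{-2} \left(-21\right) 42 = 4 \left(- \frac{1}{2}\right) \left(-21\right) 42 = \left(-2\right) \left(-21\right) 42 = 42 \cdot 42 = 1764$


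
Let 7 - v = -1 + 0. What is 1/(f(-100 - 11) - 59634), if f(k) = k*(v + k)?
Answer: -1/48201 ≈ -2.0746e-5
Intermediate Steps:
v = 8 (v = 7 - (-1 + 0) = 7 - 1*(-1) = 7 + 1 = 8)
f(k) = k*(8 + k)
1/(f(-100 - 11) - 59634) = 1/((-100 - 11)*(8 + (-100 - 11)) - 59634) = 1/(-111*(8 - 111) - 59634) = 1/(-111*(-103) - 59634) = 1/(11433 - 59634) = 1/(-48201) = -1/48201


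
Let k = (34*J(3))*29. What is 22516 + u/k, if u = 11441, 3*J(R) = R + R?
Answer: 2612529/116 ≈ 22522.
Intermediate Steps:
J(R) = 2*R/3 (J(R) = (R + R)/3 = (2*R)/3 = 2*R/3)
k = 1972 (k = (34*((2/3)*3))*29 = (34*2)*29 = 68*29 = 1972)
22516 + u/k = 22516 + 11441/1972 = 22516 + 11441*(1/1972) = 22516 + 673/116 = 2612529/116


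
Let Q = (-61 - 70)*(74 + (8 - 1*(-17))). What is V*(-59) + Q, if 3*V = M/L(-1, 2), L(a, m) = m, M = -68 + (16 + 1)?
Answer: -24935/2 ≈ -12468.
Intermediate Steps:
M = -51 (M = -68 + 17 = -51)
V = -17/2 (V = (-51/2)/3 = (-51*½)/3 = (⅓)*(-51/2) = -17/2 ≈ -8.5000)
Q = -12969 (Q = -131*(74 + (8 + 17)) = -131*(74 + 25) = -131*99 = -12969)
V*(-59) + Q = -17/2*(-59) - 12969 = 1003/2 - 12969 = -24935/2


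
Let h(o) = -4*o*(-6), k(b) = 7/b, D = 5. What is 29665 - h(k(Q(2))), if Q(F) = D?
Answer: 148157/5 ≈ 29631.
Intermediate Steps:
Q(F) = 5
h(o) = 24*o
29665 - h(k(Q(2))) = 29665 - 24*7/5 = 29665 - 1*168/5 = 29665 - 168/5 = 148157/5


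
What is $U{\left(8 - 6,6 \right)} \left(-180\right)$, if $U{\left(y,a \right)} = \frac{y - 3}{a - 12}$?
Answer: $-30$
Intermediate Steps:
$U{\left(y,a \right)} = \frac{-3 + y}{-12 + a}$
$U{\left(8 - 6,6 \right)} \left(-180\right) = \frac{-3 + \left(8 - 6\right)}{-12 + 6} \left(-180\right) = \frac{-3 + 2}{-6} \left(-180\right) = \left(- \frac{1}{6}\right) \left(-1\right) \left(-180\right) = \frac{1}{6} \left(-180\right) = -30$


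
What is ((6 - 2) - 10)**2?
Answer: 36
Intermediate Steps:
((6 - 2) - 10)**2 = (4 - 10)**2 = (-6)**2 = 36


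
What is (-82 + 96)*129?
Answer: 1806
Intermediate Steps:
(-82 + 96)*129 = 14*129 = 1806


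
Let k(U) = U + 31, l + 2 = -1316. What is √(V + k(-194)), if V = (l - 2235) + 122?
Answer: I*√3594 ≈ 59.95*I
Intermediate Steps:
l = -1318 (l = -2 - 1316 = -1318)
k(U) = 31 + U
V = -3431 (V = (-1318 - 2235) + 122 = -3553 + 122 = -3431)
√(V + k(-194)) = √(-3431 + (31 - 194)) = √(-3431 - 163) = √(-3594) = I*√3594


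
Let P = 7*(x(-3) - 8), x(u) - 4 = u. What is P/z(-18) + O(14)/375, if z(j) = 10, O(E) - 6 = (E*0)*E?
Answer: -1221/250 ≈ -4.8840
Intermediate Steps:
O(E) = 6 (O(E) = 6 + (E*0)*E = 6 + 0*E = 6 + 0 = 6)
x(u) = 4 + u
P = -49 (P = 7*((4 - 3) - 8) = 7*(1 - 8) = 7*(-7) = -49)
P/z(-18) + O(14)/375 = -49/10 + 6/375 = -49*⅒ + 6*(1/375) = -49/10 + 2/125 = -1221/250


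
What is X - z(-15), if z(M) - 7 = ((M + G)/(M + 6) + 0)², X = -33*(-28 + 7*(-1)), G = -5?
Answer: 92588/81 ≈ 1143.1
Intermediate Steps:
X = 1155 (X = -33*(-28 - 7) = -33*(-35) = 1155)
z(M) = 7 + (-5 + M)²/(6 + M)² (z(M) = 7 + ((M - 5)/(M + 6) + 0)² = 7 + ((-5 + M)/(6 + M) + 0)² = 7 + ((-5 + M)/(6 + M))² = 7 + (-5 + M)²/(6 + M)²)
X - z(-15) = 1155 - (7 + (-5 - 15)²/(6 - 15)²) = 1155 - (7 + (-20)²/(-9)²) = 1155 - (7 + 400*(1/81)) = 1155 - (7 + 400/81) = 1155 - 1*967/81 = 1155 - 967/81 = 92588/81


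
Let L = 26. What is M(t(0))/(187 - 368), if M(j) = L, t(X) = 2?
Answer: -26/181 ≈ -0.14365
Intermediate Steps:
M(j) = 26
M(t(0))/(187 - 368) = 26/(187 - 368) = 26/(-181) = 26*(-1/181) = -26/181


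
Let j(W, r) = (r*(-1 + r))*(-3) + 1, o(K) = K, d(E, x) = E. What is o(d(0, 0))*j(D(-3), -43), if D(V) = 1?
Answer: 0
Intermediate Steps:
j(W, r) = 1 - 3*r*(-1 + r) (j(W, r) = -3*r*(-1 + r) + 1 = 1 - 3*r*(-1 + r))
o(d(0, 0))*j(D(-3), -43) = 0*(1 - 3*(-43)**2 + 3*(-43)) = 0*(1 - 3*1849 - 129) = 0*(1 - 5547 - 129) = 0*(-5675) = 0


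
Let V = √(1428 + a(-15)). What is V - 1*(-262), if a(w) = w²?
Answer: 262 + √1653 ≈ 302.66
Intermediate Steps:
V = √1653 (V = √(1428 + (-15)²) = √(1428 + 225) = √1653 ≈ 40.657)
V - 1*(-262) = √1653 - 1*(-262) = √1653 + 262 = 262 + √1653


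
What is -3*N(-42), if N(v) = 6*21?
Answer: -378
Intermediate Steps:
N(v) = 126
-3*N(-42) = -3*126 = -378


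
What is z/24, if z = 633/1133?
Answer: 211/9064 ≈ 0.023279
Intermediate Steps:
z = 633/1133 (z = 633*(1/1133) = 633/1133 ≈ 0.55869)
z/24 = (633/1133)/24 = (633/1133)*(1/24) = 211/9064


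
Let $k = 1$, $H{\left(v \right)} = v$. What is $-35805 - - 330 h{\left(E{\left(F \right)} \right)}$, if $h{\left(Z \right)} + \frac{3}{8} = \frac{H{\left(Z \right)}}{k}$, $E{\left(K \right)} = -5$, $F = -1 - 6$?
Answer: $- \frac{150315}{4} \approx -37579.0$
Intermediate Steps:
$F = -7$ ($F = -1 - 6 = -7$)
$h{\left(Z \right)} = - \frac{3}{8} + Z$ ($h{\left(Z \right)} = - \frac{3}{8} + \frac{Z}{1} = - \frac{3}{8} + Z 1 = - \frac{3}{8} + Z$)
$-35805 - - 330 h{\left(E{\left(F \right)} \right)} = -35805 - - 330 \left(- \frac{3}{8} - 5\right) = -35805 - \left(-330\right) \left(- \frac{43}{8}\right) = -35805 - \frac{7095}{4} = - \frac{150315}{4}$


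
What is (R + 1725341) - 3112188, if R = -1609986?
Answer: -2996833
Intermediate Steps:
(R + 1725341) - 3112188 = (-1609986 + 1725341) - 3112188 = 115355 - 3112188 = -2996833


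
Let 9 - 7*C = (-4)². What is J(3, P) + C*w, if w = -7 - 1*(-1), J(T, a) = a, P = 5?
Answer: 11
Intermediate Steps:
C = -1 (C = 9/7 - ⅐*(-4)² = 9/7 - ⅐*16 = 9/7 - 16/7 = -1)
w = -6 (w = -7 + 1 = -6)
J(3, P) + C*w = 5 - 1*(-6) = 5 + 6 = 11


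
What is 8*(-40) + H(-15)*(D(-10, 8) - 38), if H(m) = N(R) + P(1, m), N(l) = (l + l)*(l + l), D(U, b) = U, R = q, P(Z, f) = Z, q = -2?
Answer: -1136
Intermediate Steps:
R = -2
N(l) = 4*l² (N(l) = (2*l)*(2*l) = 4*l²)
H(m) = 17 (H(m) = 4*(-2)² + 1 = 4*4 + 1 = 16 + 1 = 17)
8*(-40) + H(-15)*(D(-10, 8) - 38) = 8*(-40) + 17*(-10 - 38) = -320 + 17*(-48) = -320 - 816 = -1136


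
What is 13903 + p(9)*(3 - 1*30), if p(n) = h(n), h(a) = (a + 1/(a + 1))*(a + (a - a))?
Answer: 116917/10 ≈ 11692.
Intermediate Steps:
h(a) = a*(a + 1/(1 + a)) (h(a) = (a + 1/(1 + a))*(a + 0) = (a + 1/(1 + a))*a = a*(a + 1/(1 + a)))
p(n) = n*(1 + n + n**2)/(1 + n)
13903 + p(9)*(3 - 1*30) = 13903 + (9*(1 + 9 + 9**2)/(1 + 9))*(3 - 1*30) = 13903 + (9*(1 + 9 + 81)/10)*(3 - 30) = 13903 + (9*(1/10)*91)*(-27) = 13903 + (819/10)*(-27) = 13903 - 22113/10 = 116917/10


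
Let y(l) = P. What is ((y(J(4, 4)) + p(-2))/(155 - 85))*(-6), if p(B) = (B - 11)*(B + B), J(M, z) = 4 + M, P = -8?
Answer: -132/35 ≈ -3.7714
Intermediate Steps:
y(l) = -8
p(B) = 2*B*(-11 + B) (p(B) = (-11 + B)*(2*B) = 2*B*(-11 + B))
((y(J(4, 4)) + p(-2))/(155 - 85))*(-6) = ((-8 + 2*(-2)*(-11 - 2))/(155 - 85))*(-6) = ((-8 + 2*(-2)*(-13))/70)*(-6) = ((-8 + 52)*(1/70))*(-6) = (44*(1/70))*(-6) = (22/35)*(-6) = -132/35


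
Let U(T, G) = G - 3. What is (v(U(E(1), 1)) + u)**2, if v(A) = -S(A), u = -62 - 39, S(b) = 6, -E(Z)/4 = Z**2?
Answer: 11449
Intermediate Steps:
E(Z) = -4*Z**2
U(T, G) = -3 + G
u = -101
v(A) = -6 (v(A) = -1*6 = -6)
(v(U(E(1), 1)) + u)**2 = (-6 - 101)**2 = (-107)**2 = 11449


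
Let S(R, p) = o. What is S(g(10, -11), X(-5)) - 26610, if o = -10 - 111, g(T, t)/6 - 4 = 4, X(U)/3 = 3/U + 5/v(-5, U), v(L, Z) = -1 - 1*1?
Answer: -26731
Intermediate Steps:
v(L, Z) = -2 (v(L, Z) = -1 - 1 = -2)
X(U) = -15/2 + 9/U (X(U) = 3*(3/U + 5/(-2)) = 3*(3/U + 5*(-½)) = 3*(3/U - 5/2) = 3*(-5/2 + 3/U) = -15/2 + 9/U)
g(T, t) = 48 (g(T, t) = 24 + 6*4 = 24 + 24 = 48)
o = -121
S(R, p) = -121
S(g(10, -11), X(-5)) - 26610 = -121 - 26610 = -26731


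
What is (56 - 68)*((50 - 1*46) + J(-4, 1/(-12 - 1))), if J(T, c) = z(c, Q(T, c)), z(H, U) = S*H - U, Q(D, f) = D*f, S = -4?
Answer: -48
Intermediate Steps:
z(H, U) = -U - 4*H (z(H, U) = -4*H - U = -U - 4*H)
J(T, c) = -4*c - T*c (J(T, c) = -T*c - 4*c = -4*c - T*c)
(56 - 68)*((50 - 1*46) + J(-4, 1/(-12 - 1))) = (56 - 68)*((50 - 1*46) + (-4 - 1*(-4))/(-12 - 1)) = -12*((50 - 46) + (-4 + 4)/(-13)) = -12*(4 - 1/13*0) = -12*(4 + 0) = -12*4 = -48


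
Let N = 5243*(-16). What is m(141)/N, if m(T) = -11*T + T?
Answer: 705/41944 ≈ 0.016808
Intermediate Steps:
N = -83888
m(T) = -10*T
m(141)/N = -10*141/(-83888) = -1410*(-1/83888) = 705/41944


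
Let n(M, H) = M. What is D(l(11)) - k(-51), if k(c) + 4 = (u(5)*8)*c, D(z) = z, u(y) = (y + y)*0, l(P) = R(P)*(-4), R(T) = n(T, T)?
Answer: -40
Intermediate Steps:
R(T) = T
l(P) = -4*P (l(P) = P*(-4) = -4*P)
u(y) = 0 (u(y) = (2*y)*0 = 0)
k(c) = -4 (k(c) = -4 + (0*8)*c = -4 + 0*c = -4 + 0 = -4)
D(l(11)) - k(-51) = -4*11 - 1*(-4) = -44 + 4 = -40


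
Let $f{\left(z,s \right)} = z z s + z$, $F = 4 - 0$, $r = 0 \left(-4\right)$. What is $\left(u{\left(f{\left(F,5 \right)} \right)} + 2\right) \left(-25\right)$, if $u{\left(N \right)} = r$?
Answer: $-50$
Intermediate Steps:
$r = 0$
$F = 4$ ($F = 4 + 0 = 4$)
$f{\left(z,s \right)} = z + s z^{2}$ ($f{\left(z,s \right)} = z^{2} s + z = s z^{2} + z = z + s z^{2}$)
$u{\left(N \right)} = 0$
$\left(u{\left(f{\left(F,5 \right)} \right)} + 2\right) \left(-25\right) = \left(0 + 2\right) \left(-25\right) = 2 \left(-25\right) = -50$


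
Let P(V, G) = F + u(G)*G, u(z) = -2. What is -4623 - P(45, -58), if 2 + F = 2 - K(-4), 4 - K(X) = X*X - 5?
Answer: -4746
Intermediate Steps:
K(X) = 9 - X² (K(X) = 4 - (X*X - 5) = 4 - (X² - 5) = 4 - (-5 + X²) = 4 + (5 - X²) = 9 - X²)
F = 7 (F = -2 + (2 - (9 - 1*(-4)²)) = -2 + (2 - (9 - 1*16)) = -2 + (2 - (9 - 16)) = -2 + (2 - 1*(-7)) = -2 + (2 + 7) = -2 + 9 = 7)
P(V, G) = 7 - 2*G
-4623 - P(45, -58) = -4623 - (7 - 2*(-58)) = -4623 - (7 + 116) = -4623 - 1*123 = -4623 - 123 = -4746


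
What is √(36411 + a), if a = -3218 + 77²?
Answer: √39122 ≈ 197.79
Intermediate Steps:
a = 2711 (a = -3218 + 5929 = 2711)
√(36411 + a) = √(36411 + 2711) = √39122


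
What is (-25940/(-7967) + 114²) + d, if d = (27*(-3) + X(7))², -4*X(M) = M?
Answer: 2529913639/127472 ≈ 19847.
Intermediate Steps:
X(M) = -M/4
d = 109561/16 (d = (27*(-3) - ¼*7)² = (-81 - 7/4)² = (-331/4)² = 109561/16 ≈ 6847.6)
(-25940/(-7967) + 114²) + d = (-25940/(-7967) + 114²) + 109561/16 = (-25940*(-1/7967) + 12996) + 109561/16 = (25940/7967 + 12996) + 109561/16 = 103565072/7967 + 109561/16 = 2529913639/127472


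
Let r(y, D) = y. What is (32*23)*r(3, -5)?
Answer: 2208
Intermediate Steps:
(32*23)*r(3, -5) = (32*23)*3 = 736*3 = 2208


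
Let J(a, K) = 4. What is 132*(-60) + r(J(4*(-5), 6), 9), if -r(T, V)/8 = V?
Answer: -7992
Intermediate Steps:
r(T, V) = -8*V
132*(-60) + r(J(4*(-5), 6), 9) = 132*(-60) - 8*9 = -7920 - 72 = -7992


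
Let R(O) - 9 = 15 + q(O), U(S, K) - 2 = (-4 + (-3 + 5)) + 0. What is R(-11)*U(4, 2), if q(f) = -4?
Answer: 0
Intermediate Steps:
U(S, K) = 0 (U(S, K) = 2 + ((-4 + (-3 + 5)) + 0) = 2 + ((-4 + 2) + 0) = 2 + (-2 + 0) = 2 - 2 = 0)
R(O) = 20 (R(O) = 9 + (15 - 4) = 9 + 11 = 20)
R(-11)*U(4, 2) = 20*0 = 0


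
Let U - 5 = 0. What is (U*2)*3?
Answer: 30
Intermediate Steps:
U = 5 (U = 5 + 0 = 5)
(U*2)*3 = (5*2)*3 = 10*3 = 30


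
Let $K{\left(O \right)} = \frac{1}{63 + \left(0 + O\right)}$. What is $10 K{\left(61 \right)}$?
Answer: $\frac{5}{62} \approx 0.080645$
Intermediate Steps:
$K{\left(O \right)} = \frac{1}{63 + O}$
$10 K{\left(61 \right)} = \frac{10}{63 + 61} = \frac{10}{124} = 10 \cdot \frac{1}{124} = \frac{5}{62}$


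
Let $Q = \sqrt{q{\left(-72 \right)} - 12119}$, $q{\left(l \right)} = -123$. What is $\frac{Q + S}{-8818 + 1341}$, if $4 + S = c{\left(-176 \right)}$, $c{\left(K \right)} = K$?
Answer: $\frac{180}{7477} - \frac{i \sqrt{12242}}{7477} \approx 0.024074 - 0.014798 i$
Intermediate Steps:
$S = -180$ ($S = -4 - 176 = -180$)
$Q = i \sqrt{12242}$ ($Q = \sqrt{-123 - 12119} = \sqrt{-12242} = i \sqrt{12242} \approx 110.64 i$)
$\frac{Q + S}{-8818 + 1341} = \frac{i \sqrt{12242} - 180}{-8818 + 1341} = \frac{-180 + i \sqrt{12242}}{-7477} = \left(-180 + i \sqrt{12242}\right) \left(- \frac{1}{7477}\right) = \frac{180}{7477} - \frac{i \sqrt{12242}}{7477}$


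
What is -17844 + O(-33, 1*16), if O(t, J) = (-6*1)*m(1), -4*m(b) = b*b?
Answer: -35685/2 ≈ -17843.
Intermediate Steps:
m(b) = -b**2/4 (m(b) = -b*b/4 = -b**2/4)
O(t, J) = 3/2 (O(t, J) = (-6*1)*(-1/4*1**2) = -(-3)/2 = -6*(-1/4) = 3/2)
-17844 + O(-33, 1*16) = -17844 + 3/2 = -35685/2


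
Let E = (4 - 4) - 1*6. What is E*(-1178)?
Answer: 7068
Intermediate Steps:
E = -6 (E = 0 - 6 = -6)
E*(-1178) = -6*(-1178) = 7068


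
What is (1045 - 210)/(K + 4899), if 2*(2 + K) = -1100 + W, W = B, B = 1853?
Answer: 1670/10547 ≈ 0.15834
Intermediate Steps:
W = 1853
K = 749/2 (K = -2 + (-1100 + 1853)/2 = -2 + (1/2)*753 = -2 + 753/2 = 749/2 ≈ 374.50)
(1045 - 210)/(K + 4899) = (1045 - 210)/(749/2 + 4899) = 835/(10547/2) = 835*(2/10547) = 1670/10547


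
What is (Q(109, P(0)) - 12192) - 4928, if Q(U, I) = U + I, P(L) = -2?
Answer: -17013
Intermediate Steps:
Q(U, I) = I + U
(Q(109, P(0)) - 12192) - 4928 = ((-2 + 109) - 12192) - 4928 = (107 - 12192) - 4928 = -12085 - 4928 = -17013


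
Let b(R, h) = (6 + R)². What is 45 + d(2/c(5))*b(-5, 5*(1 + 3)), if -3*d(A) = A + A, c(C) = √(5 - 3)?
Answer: 45 - 2*√2/3 ≈ 44.057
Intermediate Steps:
c(C) = √2
d(A) = -2*A/3 (d(A) = -(A + A)/3 = -2*A/3)
45 + d(2/c(5))*b(-5, 5*(1 + 3)) = 45 + (-4/(3*(√2)))*(6 - 5)² = 45 - 4*√2/2/3*1² = 45 - 2*√2/3*1 = 45 - 2*√2/3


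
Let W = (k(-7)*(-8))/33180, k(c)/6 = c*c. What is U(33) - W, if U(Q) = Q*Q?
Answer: 430183/395 ≈ 1089.1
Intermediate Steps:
U(Q) = Q²
k(c) = 6*c² (k(c) = 6*(c*c) = 6*c²)
W = -28/395 (W = ((6*(-7)²)*(-8))/33180 = ((6*49)*(-8))*(1/33180) = (294*(-8))*(1/33180) = -2352*1/33180 = -28/395 ≈ -0.070886)
U(33) - W = 33² - 1*(-28/395) = 1089 + 28/395 = 430183/395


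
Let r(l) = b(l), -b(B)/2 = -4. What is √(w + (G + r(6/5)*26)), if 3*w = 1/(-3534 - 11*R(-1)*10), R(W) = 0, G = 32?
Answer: √2997396262/3534 ≈ 15.492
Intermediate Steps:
b(B) = 8 (b(B) = -2*(-4) = 8)
r(l) = 8
w = -1/10602 (w = 1/(3*(-3534 - 11*0*10)) = 1/(3*(-3534 + 0*10)) = 1/(3*(-3534 + 0)) = (⅓)/(-3534) = (⅓)*(-1/3534) = -1/10602 ≈ -9.4322e-5)
√(w + (G + r(6/5)*26)) = √(-1/10602 + (32 + 8*26)) = √(-1/10602 + (32 + 208)) = √(-1/10602 + 240) = √(2544479/10602) = √2997396262/3534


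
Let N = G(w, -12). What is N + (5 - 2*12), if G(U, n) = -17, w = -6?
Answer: -36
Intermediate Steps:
N = -17
N + (5 - 2*12) = -17 + (5 - 2*12) = -17 + (5 - 24) = -17 - 19 = -36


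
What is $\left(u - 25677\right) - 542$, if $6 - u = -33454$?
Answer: $7241$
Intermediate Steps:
$u = 33460$ ($u = 6 - -33454 = 6 + 33454 = 33460$)
$\left(u - 25677\right) - 542 = \left(33460 - 25677\right) - 542 = 7783 - 542 = 7241$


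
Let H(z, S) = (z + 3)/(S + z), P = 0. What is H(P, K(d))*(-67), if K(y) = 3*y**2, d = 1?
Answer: -67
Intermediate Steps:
H(z, S) = (3 + z)/(S + z)
H(P, K(d))*(-67) = ((3 + 0)/(3*1**2 + 0))*(-67) = (3/(3*1 + 0))*(-67) = (3/(3 + 0))*(-67) = (3/3)*(-67) = ((1/3)*3)*(-67) = 1*(-67) = -67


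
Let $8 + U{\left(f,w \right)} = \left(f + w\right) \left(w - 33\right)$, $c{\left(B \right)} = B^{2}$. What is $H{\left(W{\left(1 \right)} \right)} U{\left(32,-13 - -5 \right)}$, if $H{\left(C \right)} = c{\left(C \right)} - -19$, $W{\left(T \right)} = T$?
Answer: $-19840$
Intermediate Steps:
$U{\left(f,w \right)} = -8 + \left(-33 + w\right) \left(f + w\right)$ ($U{\left(f,w \right)} = -8 + \left(f + w\right) \left(w - 33\right) = -8 + \left(f + w\right) \left(-33 + w\right) = -8 + \left(-33 + w\right) \left(f + w\right)$)
$H{\left(C \right)} = 19 + C^{2}$ ($H{\left(C \right)} = C^{2} - -19 = C^{2} + 19 = 19 + C^{2}$)
$H{\left(W{\left(1 \right)} \right)} U{\left(32,-13 - -5 \right)} = \left(19 + 1^{2}\right) \left(-8 + \left(-13 - -5\right)^{2} - 1056 - 33 \left(-13 - -5\right) + 32 \left(-13 - -5\right)\right) = \left(19 + 1\right) \left(-8 + \left(-13 + 5\right)^{2} - 1056 - 33 \left(-13 + 5\right) + 32 \left(-13 + 5\right)\right) = 20 \left(-8 + \left(-8\right)^{2} - 1056 - -264 + 32 \left(-8\right)\right) = 20 \left(-8 + 64 - 1056 + 264 - 256\right) = 20 \left(-992\right) = -19840$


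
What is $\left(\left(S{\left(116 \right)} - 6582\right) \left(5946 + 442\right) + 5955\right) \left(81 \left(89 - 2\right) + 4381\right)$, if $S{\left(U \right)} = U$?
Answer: $-471963292084$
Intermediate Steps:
$\left(\left(S{\left(116 \right)} - 6582\right) \left(5946 + 442\right) + 5955\right) \left(81 \left(89 - 2\right) + 4381\right) = \left(\left(116 - 6582\right) \left(5946 + 442\right) + 5955\right) \left(81 \left(89 - 2\right) + 4381\right) = \left(\left(-6466\right) 6388 + 5955\right) \left(81 \cdot 87 + 4381\right) = \left(-41304808 + 5955\right) \left(7047 + 4381\right) = \left(-41298853\right) 11428 = -471963292084$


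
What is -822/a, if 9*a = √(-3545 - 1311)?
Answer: 3699*I*√1214/1214 ≈ 106.16*I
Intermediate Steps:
a = 2*I*√1214/9 (a = √(-3545 - 1311)/9 = √(-4856)/9 = (2*I*√1214)/9 = 2*I*√1214/9 ≈ 7.7428*I)
-822/a = -822*(-9*I*√1214/2428) = -(-3699)*I*√1214/1214 = 3699*I*√1214/1214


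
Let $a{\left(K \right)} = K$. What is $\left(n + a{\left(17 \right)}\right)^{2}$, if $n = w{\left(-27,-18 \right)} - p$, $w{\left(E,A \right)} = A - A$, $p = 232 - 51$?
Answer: $26896$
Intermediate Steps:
$p = 181$
$w{\left(E,A \right)} = 0$
$n = -181$ ($n = 0 - 181 = -181$)
$\left(n + a{\left(17 \right)}\right)^{2} = \left(-181 + 17\right)^{2} = \left(-164\right)^{2} = 26896$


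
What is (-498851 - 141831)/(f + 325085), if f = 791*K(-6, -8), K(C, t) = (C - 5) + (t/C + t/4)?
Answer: -961023/473785 ≈ -2.0284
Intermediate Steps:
K(C, t) = -5 + C + t/4 + t/C (K(C, t) = (-5 + C) + (t/C + t*(¼)) = (-5 + C) + (t/C + t/4) = (-5 + C) + (t/4 + t/C) = -5 + C + t/4 + t/C)
f = -27685/3 (f = 791*(-5 - 6 + (¼)*(-8) - 8/(-6)) = 791*(-5 - 6 - 2 - 8*(-⅙)) = 791*(-5 - 6 - 2 + 4/3) = 791*(-35/3) = -27685/3 ≈ -9228.3)
(-498851 - 141831)/(f + 325085) = (-498851 - 141831)/(-27685/3 + 325085) = -640682/947570/3 = -640682*3/947570 = -961023/473785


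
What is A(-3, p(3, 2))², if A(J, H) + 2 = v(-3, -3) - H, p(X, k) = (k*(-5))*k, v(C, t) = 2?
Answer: 400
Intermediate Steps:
p(X, k) = -5*k² (p(X, k) = (-5*k)*k = -5*k²)
A(J, H) = -H (A(J, H) = -2 + (2 - H) = -H)
A(-3, p(3, 2))² = (-(-5)*2²)² = (-(-5)*4)² = (-1*(-20))² = 20² = 400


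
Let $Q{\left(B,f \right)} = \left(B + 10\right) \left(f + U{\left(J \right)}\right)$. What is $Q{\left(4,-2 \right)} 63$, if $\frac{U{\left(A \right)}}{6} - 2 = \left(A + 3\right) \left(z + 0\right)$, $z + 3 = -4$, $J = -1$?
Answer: $-65268$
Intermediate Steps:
$z = -7$ ($z = -3 - 4 = -7$)
$U{\left(A \right)} = -114 - 42 A$ ($U{\left(A \right)} = 12 + 6 \left(A + 3\right) \left(-7 + 0\right) = 12 + 6 \left(3 + A\right) \left(-7\right) = 12 + 6 \left(-21 - 7 A\right) = 12 - \left(126 + 42 A\right) = -114 - 42 A$)
$Q{\left(B,f \right)} = \left(-72 + f\right) \left(10 + B\right)$ ($Q{\left(B,f \right)} = \left(B + 10\right) \left(f - 72\right) = \left(10 + B\right) \left(f + \left(-114 + 42\right)\right) = \left(10 + B\right) \left(f - 72\right) = \left(10 + B\right) \left(-72 + f\right) = \left(-72 + f\right) \left(10 + B\right)$)
$Q{\left(4,-2 \right)} 63 = \left(-720 - 288 + 10 \left(-2\right) + 4 \left(-2\right)\right) 63 = \left(-720 - 288 - 20 - 8\right) 63 = \left(-1036\right) 63 = -65268$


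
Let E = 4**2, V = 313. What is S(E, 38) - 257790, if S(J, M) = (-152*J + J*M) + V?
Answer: -259301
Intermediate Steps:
E = 16
S(J, M) = 313 - 152*J + J*M (S(J, M) = (-152*J + J*M) + 313 = 313 - 152*J + J*M)
S(E, 38) - 257790 = (313 - 152*16 + 16*38) - 257790 = (313 - 2432 + 608) - 257790 = -1511 - 257790 = -259301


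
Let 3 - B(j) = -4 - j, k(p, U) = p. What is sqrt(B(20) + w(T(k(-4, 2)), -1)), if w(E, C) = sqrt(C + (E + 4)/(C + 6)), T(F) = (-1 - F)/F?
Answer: sqrt(2700 + 10*I*sqrt(35))/10 ≈ 5.1965 + 0.056924*I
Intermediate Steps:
T(F) = (-1 - F)/F
w(E, C) = sqrt(C + (4 + E)/(6 + C))
B(j) = 7 + j (B(j) = 3 - (-4 - j) = 3 + (4 + j) = 7 + j)
sqrt(B(20) + w(T(k(-4, 2)), -1)) = sqrt((7 + 20) + sqrt((4 + (-1 - 1*(-4))/(-4) - (6 - 1))/(6 - 1))) = sqrt(27 + sqrt((4 - (-1 + 4)/4 - 1*5)/5)) = sqrt(27 + sqrt((4 - 1/4*3 - 5)/5)) = sqrt(27 + sqrt((4 - 3/4 - 5)/5)) = sqrt(27 + sqrt((1/5)*(-7/4))) = sqrt(27 + sqrt(-7/20)) = sqrt(27 + I*sqrt(35)/10)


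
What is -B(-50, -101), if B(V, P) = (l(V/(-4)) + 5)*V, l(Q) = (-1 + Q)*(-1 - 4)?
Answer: -2625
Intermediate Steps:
l(Q) = 5 - 5*Q (l(Q) = (-1 + Q)*(-5) = 5 - 5*Q)
B(V, P) = V*(10 + 5*V/4) (B(V, P) = ((5 - 5*V/(-4)) + 5)*V = ((5 - 5*V*(-1)/4) + 5)*V = ((5 - (-5)*V/4) + 5)*V = ((5 + 5*V/4) + 5)*V = (10 + 5*V/4)*V = V*(10 + 5*V/4))
-B(-50, -101) = -5*(-50)*(8 - 50)/4 = -5*(-50)*(-42)/4 = -1*2625 = -2625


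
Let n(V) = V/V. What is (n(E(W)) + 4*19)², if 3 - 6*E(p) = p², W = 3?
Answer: 5929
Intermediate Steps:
E(p) = ½ - p²/6
n(V) = 1
(n(E(W)) + 4*19)² = (1 + 4*19)² = (1 + 76)² = 77² = 5929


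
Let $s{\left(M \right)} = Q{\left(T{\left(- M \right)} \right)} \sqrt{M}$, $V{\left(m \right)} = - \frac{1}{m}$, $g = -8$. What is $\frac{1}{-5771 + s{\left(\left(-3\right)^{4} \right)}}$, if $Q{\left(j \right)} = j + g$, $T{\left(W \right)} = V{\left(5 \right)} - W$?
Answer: $- \frac{5}{25579} \approx -0.00019547$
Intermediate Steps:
$T{\left(W \right)} = - \frac{1}{5} - W$
$Q{\left(j \right)} = -8 + j$ ($Q{\left(j \right)} = j - 8 = -8 + j$)
$s{\left(M \right)} = \sqrt{M} \left(- \frac{41}{5} + M\right)$ ($s{\left(M \right)} = \left(-8 - \left(\frac{1}{5} - M\right)\right) \sqrt{M} = \left(-8 + \left(- \frac{1}{5} + M\right)\right) \sqrt{M} = \left(- \frac{41}{5} + M\right) \sqrt{M} = \sqrt{M} \left(- \frac{41}{5} + M\right)$)
$\frac{1}{-5771 + s{\left(\left(-3\right)^{4} \right)}} = \frac{1}{-5771 + \sqrt{\left(-3\right)^{4}} \left(- \frac{41}{5} + \left(-3\right)^{4}\right)} = \frac{1}{-5771 + \sqrt{81} \left(- \frac{41}{5} + 81\right)} = \frac{1}{-5771 + 9 \cdot \frac{364}{5}} = \frac{1}{-5771 + \frac{3276}{5}} = \frac{1}{- \frac{25579}{5}} = - \frac{5}{25579}$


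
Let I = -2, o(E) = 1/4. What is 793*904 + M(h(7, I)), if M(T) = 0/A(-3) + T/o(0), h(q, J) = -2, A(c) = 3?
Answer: 716864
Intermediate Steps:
o(E) = ¼
M(T) = 4*T (M(T) = 0/3 + T/(¼) = 0*(⅓) + T*4 = 0 + 4*T = 4*T)
793*904 + M(h(7, I)) = 793*904 + 4*(-2) = 716872 - 8 = 716864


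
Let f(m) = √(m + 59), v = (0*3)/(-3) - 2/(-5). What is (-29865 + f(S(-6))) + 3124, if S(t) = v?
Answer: -26741 + 3*√165/5 ≈ -26733.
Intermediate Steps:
v = ⅖ (v = 0*(-⅓) - 2*(-⅕) = 0 + ⅖ = ⅖ ≈ 0.40000)
S(t) = ⅖
f(m) = √(59 + m)
(-29865 + f(S(-6))) + 3124 = (-29865 + √(59 + ⅖)) + 3124 = (-29865 + √(297/5)) + 3124 = (-29865 + 3*√165/5) + 3124 = -26741 + 3*√165/5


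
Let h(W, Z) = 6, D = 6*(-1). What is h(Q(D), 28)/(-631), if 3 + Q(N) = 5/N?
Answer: -6/631 ≈ -0.0095087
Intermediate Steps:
D = -6
Q(N) = -3 + 5/N
h(Q(D), 28)/(-631) = 6/(-631) = 6*(-1/631) = -6/631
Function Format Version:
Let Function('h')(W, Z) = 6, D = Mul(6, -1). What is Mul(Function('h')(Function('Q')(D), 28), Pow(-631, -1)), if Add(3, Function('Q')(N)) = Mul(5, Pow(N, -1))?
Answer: Rational(-6, 631) ≈ -0.0095087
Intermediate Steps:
D = -6
Function('Q')(N) = Add(-3, Mul(5, Pow(N, -1)))
Mul(Function('h')(Function('Q')(D), 28), Pow(-631, -1)) = Mul(6, Pow(-631, -1)) = Mul(6, Rational(-1, 631)) = Rational(-6, 631)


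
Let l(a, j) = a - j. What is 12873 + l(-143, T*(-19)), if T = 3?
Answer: 12787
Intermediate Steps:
12873 + l(-143, T*(-19)) = 12873 + (-143 - 3*(-19)) = 12873 + (-143 - 1*(-57)) = 12873 + (-143 + 57) = 12873 - 86 = 12787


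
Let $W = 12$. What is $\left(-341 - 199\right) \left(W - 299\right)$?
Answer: $154980$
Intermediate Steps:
$\left(-341 - 199\right) \left(W - 299\right) = \left(-341 - 199\right) \left(12 - 299\right) = \left(-540\right) \left(-287\right) = 154980$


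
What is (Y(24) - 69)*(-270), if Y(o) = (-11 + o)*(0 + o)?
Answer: -65610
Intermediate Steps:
Y(o) = o*(-11 + o) (Y(o) = (-11 + o)*o = o*(-11 + o))
(Y(24) - 69)*(-270) = (24*(-11 + 24) - 69)*(-270) = (24*13 - 69)*(-270) = (312 - 69)*(-270) = 243*(-270) = -65610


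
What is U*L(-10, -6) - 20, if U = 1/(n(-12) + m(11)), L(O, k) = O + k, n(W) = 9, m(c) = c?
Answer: -104/5 ≈ -20.800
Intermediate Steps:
U = 1/20 (U = 1/(9 + 11) = 1/20 ≈ 0.050000)
U*L(-10, -6) - 20 = (-10 - 6)/20 - 20 = (1/20)*(-16) - 20 = -⅘ - 20 = -104/5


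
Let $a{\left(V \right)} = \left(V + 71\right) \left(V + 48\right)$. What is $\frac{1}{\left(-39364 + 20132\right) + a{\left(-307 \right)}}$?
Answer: $\frac{1}{41892} \approx 2.3871 \cdot 10^{-5}$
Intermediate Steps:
$a{\left(V \right)} = \left(48 + V\right) \left(71 + V\right)$ ($a{\left(V \right)} = \left(71 + V\right) \left(48 + V\right) = \left(48 + V\right) \left(71 + V\right)$)
$\frac{1}{\left(-39364 + 20132\right) + a{\left(-307 \right)}} = \frac{1}{\left(-39364 + 20132\right) + \left(3408 + \left(-307\right)^{2} + 119 \left(-307\right)\right)} = \frac{1}{-19232 + \left(3408 + 94249 - 36533\right)} = \frac{1}{-19232 + 61124} = \frac{1}{41892}$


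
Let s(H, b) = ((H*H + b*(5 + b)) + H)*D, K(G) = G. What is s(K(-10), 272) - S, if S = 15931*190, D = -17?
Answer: -4309268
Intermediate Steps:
s(H, b) = -17*H - 17*H² - 17*b*(5 + b) (s(H, b) = ((H*H + b*(5 + b)) + H)*(-17) = ((H² + b*(5 + b)) + H)*(-17) = (H + H² + b*(5 + b))*(-17) = -17*H - 17*H² - 17*b*(5 + b))
S = 3026890
s(K(-10), 272) - S = (-85*272 - 17*(-10) - 17*(-10)² - 17*272²) - 1*3026890 = (-23120 + 170 - 17*100 - 17*73984) - 3026890 = (-23120 + 170 - 1700 - 1257728) - 3026890 = -1282378 - 3026890 = -4309268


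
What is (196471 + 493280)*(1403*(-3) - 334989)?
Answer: -233962159698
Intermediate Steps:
(196471 + 493280)*(1403*(-3) - 334989) = 689751*(-4209 - 334989) = 689751*(-339198) = -233962159698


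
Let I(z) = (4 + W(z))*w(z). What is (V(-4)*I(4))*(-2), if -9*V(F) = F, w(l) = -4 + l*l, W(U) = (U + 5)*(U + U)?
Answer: -2432/3 ≈ -810.67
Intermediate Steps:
W(U) = 2*U*(5 + U) (W(U) = (5 + U)*(2*U) = 2*U*(5 + U))
w(l) = -4 + l**2
V(F) = -F/9
I(z) = (-4 + z**2)*(4 + 2*z*(5 + z)) (I(z) = (4 + 2*z*(5 + z))*(-4 + z**2) = (-4 + z**2)*(4 + 2*z*(5 + z)))
(V(-4)*I(4))*(-2) = ((-1/9*(-4))*(2*(-4 + 4**2)*(2 + 4*(5 + 4))))*(-2) = (4*(2*(-4 + 16)*(2 + 4*9))/9)*(-2) = (4*(2*12*(2 + 36))/9)*(-2) = (4*(2*12*38)/9)*(-2) = ((4/9)*912)*(-2) = (1216/3)*(-2) = -2432/3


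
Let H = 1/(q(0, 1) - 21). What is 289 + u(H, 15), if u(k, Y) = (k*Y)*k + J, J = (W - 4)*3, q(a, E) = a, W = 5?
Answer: 42929/147 ≈ 292.03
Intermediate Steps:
J = 3 (J = (5 - 4)*3 = 1*3 = 3)
H = -1/21 (H = 1/(0 - 21) = 1/(-21) = -1/21 ≈ -0.047619)
u(k, Y) = 3 + Y*k² (u(k, Y) = (k*Y)*k + 3 = (Y*k)*k + 3 = Y*k² + 3 = 3 + Y*k²)
289 + u(H, 15) = 289 + (3 + 15*(-1/21)²) = 289 + (3 + 15*(1/441)) = 289 + (3 + 5/147) = 289 + 446/147 = 42929/147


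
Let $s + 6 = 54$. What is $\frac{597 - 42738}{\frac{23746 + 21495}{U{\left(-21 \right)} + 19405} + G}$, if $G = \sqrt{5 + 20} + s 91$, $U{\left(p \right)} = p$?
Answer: $- \frac{272287048}{28270491} \approx -9.6315$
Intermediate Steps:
$s = 48$ ($s = -6 + 54 = 48$)
$G = 4373$ ($G = \sqrt{5 + 20} + 48 \cdot 91 = \sqrt{25} + 4368 = 5 + 4368 = 4373$)
$\frac{597 - 42738}{\frac{23746 + 21495}{U{\left(-21 \right)} + 19405} + G} = \frac{597 - 42738}{\frac{23746 + 21495}{-21 + 19405} + 4373} = - \frac{42141}{\frac{45241}{19384} + 4373} = - \frac{42141}{\frac{84811473}{19384}} = \left(-42141\right) \frac{19384}{84811473} = - \frac{272287048}{28270491}$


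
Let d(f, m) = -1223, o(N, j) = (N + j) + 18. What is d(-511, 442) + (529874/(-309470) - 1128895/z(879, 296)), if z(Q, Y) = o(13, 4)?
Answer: -740050091/22105 ≈ -33479.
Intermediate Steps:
o(N, j) = 18 + N + j
z(Q, Y) = 35 (z(Q, Y) = 18 + 13 + 4 = 35)
d(-511, 442) + (529874/(-309470) - 1128895/z(879, 296)) = -1223 + (529874/(-309470) - 1128895/35) = -1223 + (529874*(-1/309470) - 1128895*1/35) = -1223 + (-264937/154735 - 225779/7) = -1223 - 713015676/22105 = -740050091/22105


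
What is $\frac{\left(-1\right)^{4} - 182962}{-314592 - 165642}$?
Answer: $\frac{60987}{160078} \approx 0.38098$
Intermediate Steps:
$\frac{\left(-1\right)^{4} - 182962}{-314592 - 165642} = \frac{1 - 182962}{-480234} = \left(-182961\right) \left(- \frac{1}{480234}\right) = \frac{60987}{160078}$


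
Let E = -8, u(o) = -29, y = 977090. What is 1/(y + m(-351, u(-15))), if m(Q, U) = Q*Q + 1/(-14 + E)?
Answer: 22/24206401 ≈ 9.0885e-7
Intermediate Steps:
m(Q, U) = -1/22 + Q² (m(Q, U) = Q*Q + 1/(-14 - 8) = Q² + 1/(-22) = Q² - 1/22 = -1/22 + Q²)
1/(y + m(-351, u(-15))) = 1/(977090 + (-1/22 + (-351)²)) = 1/(977090 + (-1/22 + 123201)) = 1/(977090 + 2710421/22) = 1/(24206401/22) = 22/24206401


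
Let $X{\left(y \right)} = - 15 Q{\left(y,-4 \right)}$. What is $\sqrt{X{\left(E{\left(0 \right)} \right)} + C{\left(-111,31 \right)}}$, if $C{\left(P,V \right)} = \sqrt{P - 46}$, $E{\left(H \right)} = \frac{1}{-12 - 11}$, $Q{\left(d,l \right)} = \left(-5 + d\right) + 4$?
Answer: $\frac{\sqrt{8280 + 529 i \sqrt{157}}}{23} \approx 4.225 + 1.4828 i$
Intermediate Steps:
$Q{\left(d,l \right)} = -1 + d$
$E{\left(H \right)} = - \frac{1}{23}$ ($E{\left(H \right)} = \frac{1}{-23} = - \frac{1}{23}$)
$X{\left(y \right)} = 15 - 15 y$ ($X{\left(y \right)} = - 15 \left(-1 + y\right) = 15 - 15 y$)
$C{\left(P,V \right)} = \sqrt{-46 + P}$
$\sqrt{X{\left(E{\left(0 \right)} \right)} + C{\left(-111,31 \right)}} = \sqrt{\left(15 - - \frac{15}{23}\right) + \sqrt{-46 - 111}} = \sqrt{\left(15 + \frac{15}{23}\right) + \sqrt{-157}} = \sqrt{\frac{360}{23} + i \sqrt{157}}$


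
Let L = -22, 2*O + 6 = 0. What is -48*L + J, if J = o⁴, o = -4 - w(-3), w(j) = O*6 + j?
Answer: 84577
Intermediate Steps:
O = -3 (O = -3 + (½)*0 = -3 + 0 = -3)
w(j) = -18 + j (w(j) = -3*6 + j = -18 + j)
o = 17 (o = -4 - (-18 - 3) = -4 - 1*(-21) = -4 + 21 = 17)
J = 83521 (J = 17⁴ = 83521)
-48*L + J = -48*(-22) + 83521 = 1056 + 83521 = 84577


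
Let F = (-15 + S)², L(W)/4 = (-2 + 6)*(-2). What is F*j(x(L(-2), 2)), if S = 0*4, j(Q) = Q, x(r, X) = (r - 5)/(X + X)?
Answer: -8325/4 ≈ -2081.3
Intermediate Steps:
L(W) = -32 (L(W) = 4*((-2 + 6)*(-2)) = 4*(4*(-2)) = 4*(-8) = -32)
x(r, X) = (-5 + r)/(2*X) (x(r, X) = (-5 + r)/((2*X)) = (-5 + r)*(1/(2*X)) = (-5 + r)/(2*X))
S = 0
F = 225 (F = (-15 + 0)² = (-15)² = 225)
F*j(x(L(-2), 2)) = 225*((½)*(-5 - 32)/2) = 225*((½)*(½)*(-37)) = 225*(-37/4) = -8325/4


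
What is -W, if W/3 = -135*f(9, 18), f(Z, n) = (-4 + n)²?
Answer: 79380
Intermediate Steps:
W = -79380 (W = 3*(-135*(-4 + 18)²) = 3*(-135*14²) = 3*(-135*196) = 3*(-26460) = -79380)
-W = -1*(-79380) = 79380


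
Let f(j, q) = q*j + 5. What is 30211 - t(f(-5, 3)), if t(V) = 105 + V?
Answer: 30116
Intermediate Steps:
f(j, q) = 5 + j*q (f(j, q) = j*q + 5 = 5 + j*q)
30211 - t(f(-5, 3)) = 30211 - (105 + (5 - 5*3)) = 30211 - (105 + (5 - 15)) = 30211 - (105 - 10) = 30211 - 1*95 = 30211 - 95 = 30116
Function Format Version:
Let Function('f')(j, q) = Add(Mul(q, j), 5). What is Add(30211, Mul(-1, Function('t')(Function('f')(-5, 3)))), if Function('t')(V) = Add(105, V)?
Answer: 30116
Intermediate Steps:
Function('f')(j, q) = Add(5, Mul(j, q)) (Function('f')(j, q) = Add(Mul(j, q), 5) = Add(5, Mul(j, q)))
Add(30211, Mul(-1, Function('t')(Function('f')(-5, 3)))) = Add(30211, Mul(-1, Add(105, Add(5, Mul(-5, 3))))) = Add(30211, Mul(-1, Add(105, Add(5, -15)))) = Add(30211, Mul(-1, Add(105, -10))) = Add(30211, Mul(-1, 95)) = Add(30211, -95) = 30116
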